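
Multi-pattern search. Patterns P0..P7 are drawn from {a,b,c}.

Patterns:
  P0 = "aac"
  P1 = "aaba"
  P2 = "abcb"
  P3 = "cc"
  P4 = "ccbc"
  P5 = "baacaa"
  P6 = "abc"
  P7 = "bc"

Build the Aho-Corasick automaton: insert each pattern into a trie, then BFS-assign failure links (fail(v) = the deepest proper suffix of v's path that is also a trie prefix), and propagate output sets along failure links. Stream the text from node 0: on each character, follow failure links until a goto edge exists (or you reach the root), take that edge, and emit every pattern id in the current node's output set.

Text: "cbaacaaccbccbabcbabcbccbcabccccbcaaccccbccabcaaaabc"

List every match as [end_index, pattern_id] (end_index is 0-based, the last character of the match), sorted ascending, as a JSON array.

Construct AC machine:
Trie nodes:
  0='ε' goto a→1 b→13 c→9
  1='a' goto a→2 b→6
  2='aa' goto b→4 c→3
  3='aac' goto ·  ←P0
  4='aab' goto a→5
  5='aaba' goto ·  ←P1
  6='ab' goto c→7
  7='abc' goto b→8  ←P6
  8='abcb' goto ·  ←P2
  9='c' goto c→10
  10='cc' goto b→11  ←P3
  11='ccb' goto c→12
  12='ccbc' goto ·  ←P4
  13='b' goto a→14 c→19
  14='ba' goto a→15
  15='baa' goto c→16
  16='baac' goto a→17
  17='baaca' goto a→18
  18='baacaa' goto ·  ←P5
  19='bc' goto ·  ←P7

Failure links (BFS by depth):
  fail(1) 'a': from fail(0)=0 chase 'a': 0 ⇒ 0;  out=∅∪out(0)=∅
  fail(9) 'c': from fail(0)=0 chase 'c': 0 ⇒ 0;  out=∅∪out(0)=∅
  fail(13) 'b': from fail(0)=0 chase 'b': 0 ⇒ 0;  out=∅∪out(0)=∅
  fail(2) 'aa': from fail(1)=0 chase 'a': 0 ⇒ 1;  out=∅∪out(1)=∅
  fail(6) 'ab': from fail(1)=0 chase 'b': 0 ⇒ 13;  out=∅∪out(13)=∅
  fail(10) 'cc': from fail(9)=0 chase 'c': 0 ⇒ 9;  out={3}∪out(9)={3}
  fail(14) 'ba': from fail(13)=0 chase 'a': 0 ⇒ 1;  out=∅∪out(1)=∅
  fail(19) 'bc': from fail(13)=0 chase 'c': 0 ⇒ 9;  out={7}∪out(9)={7}
  fail(3) 'aac': from fail(2)=1 chase 'c': 1→0 ⇒ 9;  out={0}∪out(9)={0}
  fail(4) 'aab': from fail(2)=1 chase 'b': 1 ⇒ 6;  out=∅∪out(6)=∅
  fail(7) 'abc': from fail(6)=13 chase 'c': 13 ⇒ 19;  out={6}∪out(19)={6,7}
  fail(11) 'ccb': from fail(10)=9 chase 'b': 9→0 ⇒ 13;  out=∅∪out(13)=∅
  fail(15) 'baa': from fail(14)=1 chase 'a': 1 ⇒ 2;  out=∅∪out(2)=∅
  fail(5) 'aaba': from fail(4)=6 chase 'a': 6→13 ⇒ 14;  out={1}∪out(14)={1}
  fail(8) 'abcb': from fail(7)=19 chase 'b': 19→9→0 ⇒ 13;  out={2}∪out(13)={2}
  fail(12) 'ccbc': from fail(11)=13 chase 'c': 13 ⇒ 19;  out={4}∪out(19)={4,7}
  fail(16) 'baac': from fail(15)=2 chase 'c': 2 ⇒ 3;  out=∅∪out(3)={0}
  fail(17) 'baaca': from fail(16)=3 chase 'a': 3→9→0 ⇒ 1;  out=∅∪out(1)=∅
  fail(18) 'baacaa': from fail(17)=1 chase 'a': 1 ⇒ 2;  out={5}∪out(2)={5}

Text stream:
pos 0 'c': at 9
pos 1 'b': at 13 (fail-walked)
pos 2 'a': at 14
pos 3 'a': at 15
pos 4 'c': at 16  → match P0@[2:4]
pos 5 'a': at 17
pos 6 'a': at 18  → match P5@[1:6]
pos 7 'c': at 3 (fail-walked)  → match P0@[5:7]
pos 8 'c': at 10 (fail-walked)  → match P3@[7:8]
pos 9 'b': at 11
pos 10 'c': at 12  → match P4@[7:10],P7@[9:10]
pos 11 'c': at 10 (fail-walked)  → match P3@[10:11]
pos 12 'b': at 11
pos 13 'a': at 14 (fail-walked)
pos 14 'b': at 6 (fail-walked)
pos 15 'c': at 7  → match P6@[13:15],P7@[14:15]
pos 16 'b': at 8  → match P2@[13:16]
pos 17 'a': at 14 (fail-walked)
pos 18 'b': at 6 (fail-walked)
pos 19 'c': at 7  → match P6@[17:19],P7@[18:19]
pos 20 'b': at 8  → match P2@[17:20]
pos 21 'c': at 19 (fail-walked)  → match P7@[20:21]
pos 22 'c': at 10 (fail-walked)  → match P3@[21:22]
pos 23 'b': at 11
pos 24 'c': at 12  → match P4@[21:24],P7@[23:24]
pos 25 'a': at 1 (fail-walked)
pos 26 'b': at 6
pos 27 'c': at 7  → match P6@[25:27],P7@[26:27]
pos 28 'c': at 10 (fail-walked)  → match P3@[27:28]
pos 29 'c': at 10 (fail-walked)  → match P3@[28:29]
pos 30 'c': at 10 (fail-walked)  → match P3@[29:30]
pos 31 'b': at 11
pos 32 'c': at 12  → match P4@[29:32],P7@[31:32]
pos 33 'a': at 1 (fail-walked)
pos 34 'a': at 2
pos 35 'c': at 3  → match P0@[33:35]
pos 36 'c': at 10 (fail-walked)  → match P3@[35:36]
pos 37 'c': at 10 (fail-walked)  → match P3@[36:37]
pos 38 'c': at 10 (fail-walked)  → match P3@[37:38]
pos 39 'b': at 11
pos 40 'c': at 12  → match P4@[37:40],P7@[39:40]
pos 41 'c': at 10 (fail-walked)  → match P3@[40:41]
pos 42 'a': at 1 (fail-walked)
pos 43 'b': at 6
pos 44 'c': at 7  → match P6@[42:44],P7@[43:44]
pos 45 'a': at 1 (fail-walked)
pos 46 'a': at 2
pos 47 'a': at 2 (fail-walked)
pos 48 'a': at 2 (fail-walked)
pos 49 'b': at 4
pos 50 'c': at 7 (fail-walked)  → match P6@[48:50],P7@[49:50]

All matches (sorted): [[4,0],[6,5],[7,0],[8,3],[10,4],[10,7],[11,3],[15,6],[15,7],[16,2],[19,6],[19,7],[20,2],[21,7],[22,3],[24,4],[24,7],[27,6],[27,7],[28,3],[29,3],[30,3],[32,4],[32,7],[35,0],[36,3],[37,3],[38,3],[40,4],[40,7],[41,3],[44,6],[44,7],[50,6],[50,7]]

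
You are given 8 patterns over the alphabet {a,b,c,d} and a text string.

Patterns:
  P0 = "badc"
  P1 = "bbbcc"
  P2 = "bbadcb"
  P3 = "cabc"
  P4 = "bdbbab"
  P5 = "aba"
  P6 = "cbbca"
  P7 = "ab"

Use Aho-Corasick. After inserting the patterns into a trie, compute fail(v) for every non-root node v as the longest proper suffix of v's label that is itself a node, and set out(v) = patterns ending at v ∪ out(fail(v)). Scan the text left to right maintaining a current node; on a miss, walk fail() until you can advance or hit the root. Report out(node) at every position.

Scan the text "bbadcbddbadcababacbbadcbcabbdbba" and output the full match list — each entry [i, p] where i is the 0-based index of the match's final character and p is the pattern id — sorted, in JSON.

Build:
Trie nodes:
  n0 'ε': a→22 b→1 c→13
  n1 'b': a→2 b→5 d→17
  n2 'ba': d→3
  n3 'bad': c→4
  n4 'badc': ·  [P0 ends]
  n5 'bb': a→9 b→6
  n6 'bbb': c→7
  n7 'bbbc': c→8
  n8 'bbbcc': ·  [P1 ends]
  n9 'bba': d→10
  n10 'bbad': c→11
  n11 'bbadc': b→12
  n12 'bbadcb': ·  [P2 ends]
  n13 'c': a→14 b→25
  n14 'ca': b→15
  n15 'cab': c→16
  n16 'cabc': ·  [P3 ends]
  n17 'bd': b→18
  n18 'bdb': b→19
  n19 'bdbb': a→20
  n20 'bdbba': b→21
  n21 'bdbbab': ·  [P4 ends]
  n22 'a': b→23
  n23 'ab': a→24  [P7 ends]
  n24 'aba': ·  [P5 ends]
  n25 'cb': b→26
  n26 'cbb': c→27
  n27 'cbbc': a→28
  n28 'cbbca': ·  [P6 ends]

BFS fail/out derivation:
  n1('b'): parent n0 fail=0; on 'b' 0 → fail=0;  out ∅∪∅=∅
  n13('c'): parent n0 fail=0; on 'c' 0 → fail=0;  out ∅∪∅=∅
  n22('a'): parent n0 fail=0; on 'a' 0 → fail=0;  out ∅∪∅=∅
  n2('ba'): parent n1 fail=0; on 'a' 0 → fail=22;  out ∅∪∅=∅
  n5('bb'): parent n1 fail=0; on 'b' 0 → fail=1;  out ∅∪∅=∅
  n14('ca'): parent n13 fail=0; on 'a' 0 → fail=22;  out ∅∪∅=∅
  n17('bd'): parent n1 fail=0; on 'd' 0 → fail=0;  out ∅∪∅=∅
  n23('ab'): parent n22 fail=0; on 'b' 0 → fail=1;  out {7}∪∅={7}
  n25('cb'): parent n13 fail=0; on 'b' 0 → fail=1;  out ∅∪∅=∅
  n3('bad'): parent n2 fail=22; on 'd' 22→0 → fail=0;  out ∅∪∅=∅
  n6('bbb'): parent n5 fail=1; on 'b' 1 → fail=5;  out ∅∪∅=∅
  n9('bba'): parent n5 fail=1; on 'a' 1 → fail=2;  out ∅∪∅=∅
  n15('cab'): parent n14 fail=22; on 'b' 22 → fail=23;  out ∅∪{7}={7}
  n18('bdb'): parent n17 fail=0; on 'b' 0 → fail=1;  out ∅∪∅=∅
  n24('aba'): parent n23 fail=1; on 'a' 1 → fail=2;  out {5}∪∅={5}
  n26('cbb'): parent n25 fail=1; on 'b' 1 → fail=5;  out ∅∪∅=∅
  n4('badc'): parent n3 fail=0; on 'c' 0 → fail=13;  out {0}∪∅={0}
  n7('bbbc'): parent n6 fail=5; on 'c' 5→1→0 → fail=13;  out ∅∪∅=∅
  n10('bbad'): parent n9 fail=2; on 'd' 2 → fail=3;  out ∅∪∅=∅
  n16('cabc'): parent n15 fail=23; on 'c' 23→1→0 → fail=13;  out {3}∪∅={3}
  n19('bdbb'): parent n18 fail=1; on 'b' 1 → fail=5;  out ∅∪∅=∅
  n27('cbbc'): parent n26 fail=5; on 'c' 5→1→0 → fail=13;  out ∅∪∅=∅
  n8('bbbcc'): parent n7 fail=13; on 'c' 13→0 → fail=13;  out {1}∪∅={1}
  n11('bbadc'): parent n10 fail=3; on 'c' 3 → fail=4;  out ∅∪{0}={0}
  n20('bdbba'): parent n19 fail=5; on 'a' 5 → fail=9;  out ∅∪∅=∅
  n28('cbbca'): parent n27 fail=13; on 'a' 13 → fail=14;  out {6}∪∅={6}
  n12('bbadcb'): parent n11 fail=4; on 'b' 4→13 → fail=25;  out {2}∪∅={2}
  n21('bdbbab'): parent n20 fail=9; on 'b' 9→2→22 → fail=23;  out {4}∪{7}={4,7}

Scan:
i=0 'b': node 0→1
i=1 'b': node 1→5
i=2 'a': node 5→9
i=3 'd': node 9→10
i=4 'c': node 10→11  → match P0@[1:4]
i=5 'b': node 11→12  → match P2@[0:5]
i=6 'd': node 12→17 (fail-walked)
i=7 'd': node 17→0 (fail-walked)
i=8 'b': node 0→1
i=9 'a': node 1→2
i=10 'd': node 2→3
i=11 'c': node 3→4  → match P0@[8:11]
i=12 'a': node 4→14 (fail-walked)
i=13 'b': node 14→15  → match P7@[12:13]
i=14 'a': node 15→24 (fail-walked)  → match P5@[12:14]
i=15 'b': node 24→23 (fail-walked)  → match P7@[14:15]
i=16 'a': node 23→24  → match P5@[14:16]
i=17 'c': node 24→13 (fail-walked)
i=18 'b': node 13→25
i=19 'b': node 25→26
i=20 'a': node 26→9 (fail-walked)
i=21 'd': node 9→10
i=22 'c': node 10→11  → match P0@[19:22]
i=23 'b': node 11→12  → match P2@[18:23]
i=24 'c': node 12→13 (fail-walked)
i=25 'a': node 13→14
i=26 'b': node 14→15  → match P7@[25:26]
i=27 'b': node 15→5 (fail-walked)
i=28 'd': node 5→17 (fail-walked)
i=29 'b': node 17→18
i=30 'b': node 18→19
i=31 'a': node 19→20

All matches (sorted): [[4,0],[5,2],[11,0],[13,7],[14,5],[15,7],[16,5],[22,0],[23,2],[26,7]]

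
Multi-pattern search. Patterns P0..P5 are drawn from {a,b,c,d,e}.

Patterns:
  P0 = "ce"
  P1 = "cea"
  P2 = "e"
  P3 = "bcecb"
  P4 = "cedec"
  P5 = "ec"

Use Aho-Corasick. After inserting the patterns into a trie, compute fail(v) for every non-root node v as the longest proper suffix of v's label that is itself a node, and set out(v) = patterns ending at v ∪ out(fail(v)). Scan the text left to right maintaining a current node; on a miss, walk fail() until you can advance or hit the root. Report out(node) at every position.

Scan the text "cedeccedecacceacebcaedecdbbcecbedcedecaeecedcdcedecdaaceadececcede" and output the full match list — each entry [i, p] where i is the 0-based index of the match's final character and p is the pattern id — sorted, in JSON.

Construct AC machine:
Trie nodes:
  0='ε' goto b→5 c→1 e→4
  1='c' goto e→2
  2='ce' goto a→3 d→10  [P0 ends]
  3='cea' goto ·  [P1 ends]
  4='e' goto c→13  [P2 ends]
  5='b' goto c→6
  6='bc' goto e→7
  7='bce' goto c→8
  8='bcec' goto b→9
  9='bcecb' goto ·  [P3 ends]
  10='ced' goto e→11
  11='cede' goto c→12
  12='cedec' goto ·  [P4 ends]
  13='ec' goto ·  [P5 ends]

BFS fail/out derivation:
  fail(1) 'c': from fail(0)=0 chase 'c': 0 ⇒ 0;  out=∅∪out(0)=∅
  fail(4) 'e': from fail(0)=0 chase 'e': 0 ⇒ 0;  out={2}∪out(0)={2}
  fail(5) 'b': from fail(0)=0 chase 'b': 0 ⇒ 0;  out=∅∪out(0)=∅
  fail(2) 'ce': from fail(1)=0 chase 'e': 0 ⇒ 4;  out={0}∪out(4)={0,2}
  fail(6) 'bc': from fail(5)=0 chase 'c': 0 ⇒ 1;  out=∅∪out(1)=∅
  fail(13) 'ec': from fail(4)=0 chase 'c': 0 ⇒ 1;  out={5}∪out(1)={5}
  fail(3) 'cea': from fail(2)=4 chase 'a': 4→0 ⇒ 0;  out={1}∪out(0)={1}
  fail(7) 'bce': from fail(6)=1 chase 'e': 1 ⇒ 2;  out=∅∪out(2)={0,2}
  fail(10) 'ced': from fail(2)=4 chase 'd': 4→0 ⇒ 0;  out=∅∪out(0)=∅
  fail(8) 'bcec': from fail(7)=2 chase 'c': 2→4 ⇒ 13;  out=∅∪out(13)={5}
  fail(11) 'cede': from fail(10)=0 chase 'e': 0 ⇒ 4;  out=∅∪out(4)={2}
  fail(9) 'bcecb': from fail(8)=13 chase 'b': 13→1→0 ⇒ 5;  out={3}∪out(5)={3}
  fail(12) 'cedec': from fail(11)=4 chase 'c': 4 ⇒ 13;  out={4}∪out(13)={4,5}

Scan:
pos 0 'c': at 1
pos 1 'e': at 2  → match P0@[0:1],P2@[1:1]
pos 2 'd': at 10
pos 3 'e': at 11  → match P2@[3:3]
pos 4 'c': at 12  → match P4@[0:4],P5@[3:4]
pos 5 'c': at 1 (via fail)
pos 6 'e': at 2  → match P0@[5:6],P2@[6:6]
pos 7 'd': at 10
pos 8 'e': at 11  → match P2@[8:8]
pos 9 'c': at 12  → match P4@[5:9],P5@[8:9]
pos 10 'a': at 0 (via fail)
pos 11 'c': at 1
pos 12 'c': at 1 (via fail)
pos 13 'e': at 2  → match P0@[12:13],P2@[13:13]
pos 14 'a': at 3  → match P1@[12:14]
pos 15 'c': at 1 (via fail)
pos 16 'e': at 2  → match P0@[15:16],P2@[16:16]
pos 17 'b': at 5 (via fail)
pos 18 'c': at 6
pos 19 'a': at 0 (via fail)
pos 20 'e': at 4  → match P2@[20:20]
pos 21 'd': at 0 (via fail)
pos 22 'e': at 4  → match P2@[22:22]
pos 23 'c': at 13  → match P5@[22:23]
pos 24 'd': at 0 (via fail)
pos 25 'b': at 5
pos 26 'b': at 5 (via fail)
pos 27 'c': at 6
pos 28 'e': at 7  → match P0@[27:28],P2@[28:28]
pos 29 'c': at 8  → match P5@[28:29]
pos 30 'b': at 9  → match P3@[26:30]
pos 31 'e': at 4 (via fail)  → match P2@[31:31]
pos 32 'd': at 0 (via fail)
pos 33 'c': at 1
pos 34 'e': at 2  → match P0@[33:34],P2@[34:34]
pos 35 'd': at 10
pos 36 'e': at 11  → match P2@[36:36]
pos 37 'c': at 12  → match P4@[33:37],P5@[36:37]
pos 38 'a': at 0 (via fail)
pos 39 'e': at 4  → match P2@[39:39]
pos 40 'e': at 4 (via fail)  → match P2@[40:40]
pos 41 'c': at 13  → match P5@[40:41]
pos 42 'e': at 2 (via fail)  → match P0@[41:42],P2@[42:42]
pos 43 'd': at 10
pos 44 'c': at 1 (via fail)
pos 45 'd': at 0 (via fail)
pos 46 'c': at 1
pos 47 'e': at 2  → match P0@[46:47],P2@[47:47]
pos 48 'd': at 10
pos 49 'e': at 11  → match P2@[49:49]
pos 50 'c': at 12  → match P4@[46:50],P5@[49:50]
pos 51 'd': at 0 (via fail)
pos 52 'a': at 0
pos 53 'a': at 0
pos 54 'c': at 1
pos 55 'e': at 2  → match P0@[54:55],P2@[55:55]
pos 56 'a': at 3  → match P1@[54:56]
pos 57 'd': at 0 (via fail)
pos 58 'e': at 4  → match P2@[58:58]
pos 59 'c': at 13  → match P5@[58:59]
pos 60 'e': at 2 (via fail)  → match P0@[59:60],P2@[60:60]
pos 61 'c': at 13 (via fail)  → match P5@[60:61]
pos 62 'c': at 1 (via fail)
pos 63 'e': at 2  → match P0@[62:63],P2@[63:63]
pos 64 'd': at 10
pos 65 'e': at 11  → match P2@[65:65]

Result: [[1,0],[1,2],[3,2],[4,4],[4,5],[6,0],[6,2],[8,2],[9,4],[9,5],[13,0],[13,2],[14,1],[16,0],[16,2],[20,2],[22,2],[23,5],[28,0],[28,2],[29,5],[30,3],[31,2],[34,0],[34,2],[36,2],[37,4],[37,5],[39,2],[40,2],[41,5],[42,0],[42,2],[47,0],[47,2],[49,2],[50,4],[50,5],[55,0],[55,2],[56,1],[58,2],[59,5],[60,0],[60,2],[61,5],[63,0],[63,2],[65,2]]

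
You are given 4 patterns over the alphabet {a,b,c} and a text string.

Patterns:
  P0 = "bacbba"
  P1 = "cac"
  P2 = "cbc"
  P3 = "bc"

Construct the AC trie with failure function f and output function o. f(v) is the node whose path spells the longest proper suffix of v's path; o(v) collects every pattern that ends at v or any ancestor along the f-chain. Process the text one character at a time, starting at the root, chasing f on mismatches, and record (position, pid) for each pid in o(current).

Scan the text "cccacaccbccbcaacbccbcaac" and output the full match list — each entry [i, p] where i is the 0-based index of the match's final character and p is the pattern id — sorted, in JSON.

Build:
Trie (insert patterns):
  0='ε' goto b→1 c→7
  1='b' goto a→2 c→12
  2='ba' goto c→3
  3='bac' goto b→4
  4='bacb' goto b→5
  5='bacbb' goto a→6
  6='bacbba' goto ·  ←P0
  7='c' goto a→8 b→10
  8='ca' goto c→9
  9='cac' goto ·  ←P1
  10='cb' goto c→11
  11='cbc' goto ·  ←P2
  12='bc' goto ·  ←P3

BFS fail/out derivation:
  n1('b'): parent n0 fail=0; on 'b' 0 → fail=0;  out ∅∪∅=∅
  n7('c'): parent n0 fail=0; on 'c' 0 → fail=0;  out ∅∪∅=∅
  n2('ba'): parent n1 fail=0; on 'a' 0 → fail=0;  out ∅∪∅=∅
  n8('ca'): parent n7 fail=0; on 'a' 0 → fail=0;  out ∅∪∅=∅
  n10('cb'): parent n7 fail=0; on 'b' 0 → fail=1;  out ∅∪∅=∅
  n12('bc'): parent n1 fail=0; on 'c' 0 → fail=7;  out {3}∪∅={3}
  n3('bac'): parent n2 fail=0; on 'c' 0 → fail=7;  out ∅∪∅=∅
  n9('cac'): parent n8 fail=0; on 'c' 0 → fail=7;  out {1}∪∅={1}
  n11('cbc'): parent n10 fail=1; on 'c' 1 → fail=12;  out {2}∪{3}={2,3}
  n4('bacb'): parent n3 fail=7; on 'b' 7 → fail=10;  out ∅∪∅=∅
  n5('bacbb'): parent n4 fail=10; on 'b' 10→1→0 → fail=1;  out ∅∪∅=∅
  n6('bacbba'): parent n5 fail=1; on 'a' 1 → fail=2;  out {0}∪∅={0}

Text stream:
pos 0 'c': at 7
pos 1 'c': at 7 (fail-walked)
pos 2 'c': at 7 (fail-walked)
pos 3 'a': at 8
pos 4 'c': at 9  ** P1@[2:4]
pos 5 'a': at 8 (fail-walked)
pos 6 'c': at 9  ** P1@[4:6]
pos 7 'c': at 7 (fail-walked)
pos 8 'b': at 10
pos 9 'c': at 11  ** P2@[7:9],P3@[8:9]
pos 10 'c': at 7 (fail-walked)
pos 11 'b': at 10
pos 12 'c': at 11  ** P2@[10:12],P3@[11:12]
pos 13 'a': at 8 (fail-walked)
pos 14 'a': at 0 (fail-walked)
pos 15 'c': at 7
pos 16 'b': at 10
pos 17 'c': at 11  ** P2@[15:17],P3@[16:17]
pos 18 'c': at 7 (fail-walked)
pos 19 'b': at 10
pos 20 'c': at 11  ** P2@[18:20],P3@[19:20]
pos 21 'a': at 8 (fail-walked)
pos 22 'a': at 0 (fail-walked)
pos 23 'c': at 7

Result: [[4,1],[6,1],[9,2],[9,3],[12,2],[12,3],[17,2],[17,3],[20,2],[20,3]]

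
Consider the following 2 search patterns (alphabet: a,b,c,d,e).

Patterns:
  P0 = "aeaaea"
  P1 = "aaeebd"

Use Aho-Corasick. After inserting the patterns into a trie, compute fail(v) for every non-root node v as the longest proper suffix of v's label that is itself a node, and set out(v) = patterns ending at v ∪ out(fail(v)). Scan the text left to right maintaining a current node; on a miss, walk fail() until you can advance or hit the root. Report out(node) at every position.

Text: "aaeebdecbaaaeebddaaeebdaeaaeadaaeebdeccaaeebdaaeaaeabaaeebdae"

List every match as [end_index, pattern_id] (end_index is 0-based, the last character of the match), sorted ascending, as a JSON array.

Build:
Trie nodes:
  0='ε' goto a→1
  1='a' goto a→7 e→2
  2='ae' goto a→3
  3='aea' goto a→4
  4='aeaa' goto e→5
  5='aeaae' goto a→6
  6='aeaaea' goto ·  [P0 ends]
  7='aa' goto e→8
  8='aae' goto e→9
  9='aaee' goto b→10
  10='aaeeb' goto d→11
  11='aaeebd' goto ·  [P1 ends]

BFS fail/out derivation:
  fail(1) 'a': from fail(0)=0 chase 'a': 0 ⇒ 0;  out=∅∪out(0)=∅
  fail(2) 'ae': from fail(1)=0 chase 'e': 0 ⇒ 0;  out=∅∪out(0)=∅
  fail(7) 'aa': from fail(1)=0 chase 'a': 0 ⇒ 1;  out=∅∪out(1)=∅
  fail(3) 'aea': from fail(2)=0 chase 'a': 0 ⇒ 1;  out=∅∪out(1)=∅
  fail(8) 'aae': from fail(7)=1 chase 'e': 1 ⇒ 2;  out=∅∪out(2)=∅
  fail(4) 'aeaa': from fail(3)=1 chase 'a': 1 ⇒ 7;  out=∅∪out(7)=∅
  fail(9) 'aaee': from fail(8)=2 chase 'e': 2→0 ⇒ 0;  out=∅∪out(0)=∅
  fail(5) 'aeaae': from fail(4)=7 chase 'e': 7 ⇒ 8;  out=∅∪out(8)=∅
  fail(10) 'aaeeb': from fail(9)=0 chase 'b': 0 ⇒ 0;  out=∅∪out(0)=∅
  fail(6) 'aeaaea': from fail(5)=8 chase 'a': 8→2 ⇒ 3;  out={0}∪out(3)={0}
  fail(11) 'aaeebd': from fail(10)=0 chase 'd': 0 ⇒ 0;  out={1}∪out(0)={1}

Run:
i=0 'a': node 0→1
i=1 'a': node 1→7
i=2 'e': node 7→8
i=3 'e': node 8→9
i=4 'b': node 9→10
i=5 'd': node 10→11  ** P1@[0:5]
i=6 'e': node 11→0 (fail-walked)
i=7 'c': node 0→0
i=8 'b': node 0→0
i=9 'a': node 0→1
i=10 'a': node 1→7
i=11 'a': node 7→7 (fail-walked)
i=12 'e': node 7→8
i=13 'e': node 8→9
i=14 'b': node 9→10
i=15 'd': node 10→11  ** P1@[10:15]
i=16 'd': node 11→0 (fail-walked)
i=17 'a': node 0→1
i=18 'a': node 1→7
i=19 'e': node 7→8
i=20 'e': node 8→9
i=21 'b': node 9→10
i=22 'd': node 10→11  ** P1@[17:22]
i=23 'a': node 11→1 (fail-walked)
i=24 'e': node 1→2
i=25 'a': node 2→3
i=26 'a': node 3→4
i=27 'e': node 4→5
i=28 'a': node 5→6  ** P0@[23:28]
i=29 'd': node 6→0 (fail-walked)
i=30 'a': node 0→1
i=31 'a': node 1→7
i=32 'e': node 7→8
i=33 'e': node 8→9
i=34 'b': node 9→10
i=35 'd': node 10→11  ** P1@[30:35]
i=36 'e': node 11→0 (fail-walked)
i=37 'c': node 0→0
i=38 'c': node 0→0
i=39 'a': node 0→1
i=40 'a': node 1→7
i=41 'e': node 7→8
i=42 'e': node 8→9
i=43 'b': node 9→10
i=44 'd': node 10→11  ** P1@[39:44]
i=45 'a': node 11→1 (fail-walked)
i=46 'a': node 1→7
i=47 'e': node 7→8
i=48 'a': node 8→3 (fail-walked)
i=49 'a': node 3→4
i=50 'e': node 4→5
i=51 'a': node 5→6  ** P0@[46:51]
i=52 'b': node 6→0 (fail-walked)
i=53 'a': node 0→1
i=54 'a': node 1→7
i=55 'e': node 7→8
i=56 'e': node 8→9
i=57 'b': node 9→10
i=58 'd': node 10→11  ** P1@[53:58]
i=59 'a': node 11→1 (fail-walked)
i=60 'e': node 1→2

All matches (sorted): [[5,1],[15,1],[22,1],[28,0],[35,1],[44,1],[51,0],[58,1]]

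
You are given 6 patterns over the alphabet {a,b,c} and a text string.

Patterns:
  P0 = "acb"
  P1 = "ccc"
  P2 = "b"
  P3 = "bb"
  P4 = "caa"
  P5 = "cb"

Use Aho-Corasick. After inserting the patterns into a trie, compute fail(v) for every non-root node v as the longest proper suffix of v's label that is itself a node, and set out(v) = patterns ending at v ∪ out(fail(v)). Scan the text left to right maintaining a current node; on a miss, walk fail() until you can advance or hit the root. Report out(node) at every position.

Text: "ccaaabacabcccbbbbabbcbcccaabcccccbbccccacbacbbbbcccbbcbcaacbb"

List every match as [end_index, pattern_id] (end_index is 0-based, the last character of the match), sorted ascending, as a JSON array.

Build:
Trie nodes:
  0='ε' goto a→1 b→7 c→4
  1='a' goto c→2
  2='ac' goto b→3
  3='acb' goto ·  ←P0
  4='c' goto a→9 b→11 c→5
  5='cc' goto c→6
  6='ccc' goto ·  ←P1
  7='b' goto b→8  ←P2
  8='bb' goto ·  ←P3
  9='ca' goto a→10
  10='caa' goto ·  ←P4
  11='cb' goto ·  ←P5

Failure links (BFS by depth):
  fail(1) 'a': from fail(0)=0 chase 'a': 0 ⇒ 0;  out=∅∪out(0)=∅
  fail(4) 'c': from fail(0)=0 chase 'c': 0 ⇒ 0;  out=∅∪out(0)=∅
  fail(7) 'b': from fail(0)=0 chase 'b': 0 ⇒ 0;  out={2}∪out(0)={2}
  fail(2) 'ac': from fail(1)=0 chase 'c': 0 ⇒ 4;  out=∅∪out(4)=∅
  fail(5) 'cc': from fail(4)=0 chase 'c': 0 ⇒ 4;  out=∅∪out(4)=∅
  fail(8) 'bb': from fail(7)=0 chase 'b': 0 ⇒ 7;  out={3}∪out(7)={2,3}
  fail(9) 'ca': from fail(4)=0 chase 'a': 0 ⇒ 1;  out=∅∪out(1)=∅
  fail(11) 'cb': from fail(4)=0 chase 'b': 0 ⇒ 7;  out={5}∪out(7)={2,5}
  fail(3) 'acb': from fail(2)=4 chase 'b': 4 ⇒ 11;  out={0}∪out(11)={0,2,5}
  fail(6) 'ccc': from fail(5)=4 chase 'c': 4 ⇒ 5;  out={1}∪out(5)={1}
  fail(10) 'caa': from fail(9)=1 chase 'a': 1→0 ⇒ 1;  out={4}∪out(1)={4}

Scan:
pos 0 'c': at 4
pos 1 'c': at 5
pos 2 'a': at 9 ·f
pos 3 'a': at 10  → match P4@[1:3]
pos 4 'a': at 1 ·f
pos 5 'b': at 7 ·f  → match P2@[5:5]
pos 6 'a': at 1 ·f
pos 7 'c': at 2
pos 8 'a': at 9 ·f
pos 9 'b': at 7 ·f  → match P2@[9:9]
pos 10 'c': at 4 ·f
pos 11 'c': at 5
pos 12 'c': at 6  → match P1@[10:12]
pos 13 'b': at 11 ·f  → match P2@[13:13],P5@[12:13]
pos 14 'b': at 8 ·f  → match P2@[14:14],P3@[13:14]
pos 15 'b': at 8 ·f  → match P2@[15:15],P3@[14:15]
pos 16 'b': at 8 ·f  → match P2@[16:16],P3@[15:16]
pos 17 'a': at 1 ·f
pos 18 'b': at 7 ·f  → match P2@[18:18]
pos 19 'b': at 8  → match P2@[19:19],P3@[18:19]
pos 20 'c': at 4 ·f
pos 21 'b': at 11  → match P2@[21:21],P5@[20:21]
pos 22 'c': at 4 ·f
pos 23 'c': at 5
pos 24 'c': at 6  → match P1@[22:24]
pos 25 'a': at 9 ·f
pos 26 'a': at 10  → match P4@[24:26]
pos 27 'b': at 7 ·f  → match P2@[27:27]
pos 28 'c': at 4 ·f
pos 29 'c': at 5
pos 30 'c': at 6  → match P1@[28:30]
pos 31 'c': at 6 ·f  → match P1@[29:31]
pos 32 'c': at 6 ·f  → match P1@[30:32]
pos 33 'b': at 11 ·f  → match P2@[33:33],P5@[32:33]
pos 34 'b': at 8 ·f  → match P2@[34:34],P3@[33:34]
pos 35 'c': at 4 ·f
pos 36 'c': at 5
pos 37 'c': at 6  → match P1@[35:37]
pos 38 'c': at 6 ·f  → match P1@[36:38]
pos 39 'a': at 9 ·f
pos 40 'c': at 2 ·f
pos 41 'b': at 3  → match P0@[39:41],P2@[41:41],P5@[40:41]
pos 42 'a': at 1 ·f
pos 43 'c': at 2
pos 44 'b': at 3  → match P0@[42:44],P2@[44:44],P5@[43:44]
pos 45 'b': at 8 ·f  → match P2@[45:45],P3@[44:45]
pos 46 'b': at 8 ·f  → match P2@[46:46],P3@[45:46]
pos 47 'b': at 8 ·f  → match P2@[47:47],P3@[46:47]
pos 48 'c': at 4 ·f
pos 49 'c': at 5
pos 50 'c': at 6  → match P1@[48:50]
pos 51 'b': at 11 ·f  → match P2@[51:51],P5@[50:51]
pos 52 'b': at 8 ·f  → match P2@[52:52],P3@[51:52]
pos 53 'c': at 4 ·f
pos 54 'b': at 11  → match P2@[54:54],P5@[53:54]
pos 55 'c': at 4 ·f
pos 56 'a': at 9
pos 57 'a': at 10  → match P4@[55:57]
pos 58 'c': at 2 ·f
pos 59 'b': at 3  → match P0@[57:59],P2@[59:59],P5@[58:59]
pos 60 'b': at 8 ·f  → match P2@[60:60],P3@[59:60]

All matches (sorted): [[3,4],[5,2],[9,2],[12,1],[13,2],[13,5],[14,2],[14,3],[15,2],[15,3],[16,2],[16,3],[18,2],[19,2],[19,3],[21,2],[21,5],[24,1],[26,4],[27,2],[30,1],[31,1],[32,1],[33,2],[33,5],[34,2],[34,3],[37,1],[38,1],[41,0],[41,2],[41,5],[44,0],[44,2],[44,5],[45,2],[45,3],[46,2],[46,3],[47,2],[47,3],[50,1],[51,2],[51,5],[52,2],[52,3],[54,2],[54,5],[57,4],[59,0],[59,2],[59,5],[60,2],[60,3]]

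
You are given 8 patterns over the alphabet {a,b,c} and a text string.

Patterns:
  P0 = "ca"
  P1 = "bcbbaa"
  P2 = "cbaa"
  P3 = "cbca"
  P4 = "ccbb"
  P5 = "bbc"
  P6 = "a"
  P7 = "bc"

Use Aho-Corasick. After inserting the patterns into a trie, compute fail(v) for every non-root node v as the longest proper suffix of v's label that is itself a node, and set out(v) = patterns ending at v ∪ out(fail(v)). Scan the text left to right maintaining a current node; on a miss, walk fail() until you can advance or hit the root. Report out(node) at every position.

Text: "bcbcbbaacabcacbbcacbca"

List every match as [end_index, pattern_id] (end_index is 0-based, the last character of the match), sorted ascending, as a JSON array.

Construct AC machine:
Trie nodes:
  0='ε' goto a→19 b→3 c→1
  1='c' goto a→2 b→9 c→14
  2='ca' goto ·  ←P0
  3='b' goto b→17 c→4
  4='bc' goto b→5  ←P7
  5='bcb' goto b→6
  6='bcbb' goto a→7
  7='bcbba' goto a→8
  8='bcbbaa' goto ·  ←P1
  9='cb' goto a→10 c→12
  10='cba' goto a→11
  11='cbaa' goto ·  ←P2
  12='cbc' goto a→13
  13='cbca' goto ·  ←P3
  14='cc' goto b→15
  15='ccb' goto b→16
  16='ccbb' goto ·  ←P4
  17='bb' goto c→18
  18='bbc' goto ·  ←P5
  19='a' goto ·  ←P6

Failure links (BFS by depth):
  fail(1) 'c': from fail(0)=0 chase 'c': 0 ⇒ 0;  out=∅∪out(0)=∅
  fail(3) 'b': from fail(0)=0 chase 'b': 0 ⇒ 0;  out=∅∪out(0)=∅
  fail(19) 'a': from fail(0)=0 chase 'a': 0 ⇒ 0;  out={6}∪out(0)={6}
  fail(2) 'ca': from fail(1)=0 chase 'a': 0 ⇒ 19;  out={0}∪out(19)={0,6}
  fail(4) 'bc': from fail(3)=0 chase 'c': 0 ⇒ 1;  out={7}∪out(1)={7}
  fail(9) 'cb': from fail(1)=0 chase 'b': 0 ⇒ 3;  out=∅∪out(3)=∅
  fail(14) 'cc': from fail(1)=0 chase 'c': 0 ⇒ 1;  out=∅∪out(1)=∅
  fail(17) 'bb': from fail(3)=0 chase 'b': 0 ⇒ 3;  out=∅∪out(3)=∅
  fail(5) 'bcb': from fail(4)=1 chase 'b': 1 ⇒ 9;  out=∅∪out(9)=∅
  fail(10) 'cba': from fail(9)=3 chase 'a': 3→0 ⇒ 19;  out=∅∪out(19)={6}
  fail(12) 'cbc': from fail(9)=3 chase 'c': 3 ⇒ 4;  out=∅∪out(4)={7}
  fail(15) 'ccb': from fail(14)=1 chase 'b': 1 ⇒ 9;  out=∅∪out(9)=∅
  fail(18) 'bbc': from fail(17)=3 chase 'c': 3 ⇒ 4;  out={5}∪out(4)={5,7}
  fail(6) 'bcbb': from fail(5)=9 chase 'b': 9→3 ⇒ 17;  out=∅∪out(17)=∅
  fail(11) 'cbaa': from fail(10)=19 chase 'a': 19→0 ⇒ 19;  out={2}∪out(19)={2,6}
  fail(13) 'cbca': from fail(12)=4 chase 'a': 4→1 ⇒ 2;  out={3}∪out(2)={0,3,6}
  fail(16) 'ccbb': from fail(15)=9 chase 'b': 9→3 ⇒ 17;  out={4}∪out(17)={4}
  fail(7) 'bcbba': from fail(6)=17 chase 'a': 17→3→0 ⇒ 19;  out=∅∪out(19)={6}
  fail(8) 'bcbbaa': from fail(7)=19 chase 'a': 19→0 ⇒ 19;  out={1}∪out(19)={1,6}

Scan:
pos 0 'b': at 3
pos 1 'c': at 4  → match P7@[0:1]
pos 2 'b': at 5
pos 3 'c': at 12 (via fail)  → match P7@[2:3]
pos 4 'b': at 5 (via fail)
pos 5 'b': at 6
pos 6 'a': at 7  → match P6@[6:6]
pos 7 'a': at 8  → match P1@[2:7],P6@[7:7]
pos 8 'c': at 1 (via fail)
pos 9 'a': at 2  → match P0@[8:9],P6@[9:9]
pos 10 'b': at 3 (via fail)
pos 11 'c': at 4  → match P7@[10:11]
pos 12 'a': at 2 (via fail)  → match P0@[11:12],P6@[12:12]
pos 13 'c': at 1 (via fail)
pos 14 'b': at 9
pos 15 'b': at 17 (via fail)
pos 16 'c': at 18  → match P5@[14:16],P7@[15:16]
pos 17 'a': at 2 (via fail)  → match P0@[16:17],P6@[17:17]
pos 18 'c': at 1 (via fail)
pos 19 'b': at 9
pos 20 'c': at 12  → match P7@[19:20]
pos 21 'a': at 13  → match P0@[20:21],P3@[18:21],P6@[21:21]

Matches: [[1,7],[3,7],[6,6],[7,1],[7,6],[9,0],[9,6],[11,7],[12,0],[12,6],[16,5],[16,7],[17,0],[17,6],[20,7],[21,0],[21,3],[21,6]]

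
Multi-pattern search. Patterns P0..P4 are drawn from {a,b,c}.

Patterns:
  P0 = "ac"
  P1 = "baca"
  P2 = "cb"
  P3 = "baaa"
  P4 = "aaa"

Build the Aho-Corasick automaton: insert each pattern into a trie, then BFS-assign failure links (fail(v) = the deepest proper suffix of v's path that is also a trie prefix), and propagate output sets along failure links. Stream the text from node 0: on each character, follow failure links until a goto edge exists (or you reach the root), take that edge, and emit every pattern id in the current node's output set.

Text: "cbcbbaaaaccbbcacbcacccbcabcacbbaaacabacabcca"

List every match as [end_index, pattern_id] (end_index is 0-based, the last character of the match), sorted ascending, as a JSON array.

Construct AC machine:
Trie (insert patterns):
  n0 'ε': a→1 b→3 c→7
  n1 'a': a→11 c→2
  n2 'ac': ·  [P0 ends]
  n3 'b': a→4
  n4 'ba': a→9 c→5
  n5 'bac': a→6
  n6 'baca': ·  [P1 ends]
  n7 'c': b→8
  n8 'cb': ·  [P2 ends]
  n9 'baa': a→10
  n10 'baaa': ·  [P3 ends]
  n11 'aa': a→12
  n12 'aaa': ·  [P4 ends]

BFS fail/out derivation:
  fail(1) 'a': from fail(0)=0 chase 'a': 0 ⇒ 0;  out=∅∪out(0)=∅
  fail(3) 'b': from fail(0)=0 chase 'b': 0 ⇒ 0;  out=∅∪out(0)=∅
  fail(7) 'c': from fail(0)=0 chase 'c': 0 ⇒ 0;  out=∅∪out(0)=∅
  fail(2) 'ac': from fail(1)=0 chase 'c': 0 ⇒ 7;  out={0}∪out(7)={0}
  fail(4) 'ba': from fail(3)=0 chase 'a': 0 ⇒ 1;  out=∅∪out(1)=∅
  fail(8) 'cb': from fail(7)=0 chase 'b': 0 ⇒ 3;  out={2}∪out(3)={2}
  fail(11) 'aa': from fail(1)=0 chase 'a': 0 ⇒ 1;  out=∅∪out(1)=∅
  fail(5) 'bac': from fail(4)=1 chase 'c': 1 ⇒ 2;  out=∅∪out(2)={0}
  fail(9) 'baa': from fail(4)=1 chase 'a': 1 ⇒ 11;  out=∅∪out(11)=∅
  fail(12) 'aaa': from fail(11)=1 chase 'a': 1 ⇒ 11;  out={4}∪out(11)={4}
  fail(6) 'baca': from fail(5)=2 chase 'a': 2→7→0 ⇒ 1;  out={1}∪out(1)={1}
  fail(10) 'baaa': from fail(9)=11 chase 'a': 11 ⇒ 12;  out={3}∪out(12)={3,4}

Scan:
i=0 'c': node 0→7
i=1 'b': node 7→8  ** P2@[0:1]
i=2 'c': node 8→7 ·f
i=3 'b': node 7→8  ** P2@[2:3]
i=4 'b': node 8→3 ·f
i=5 'a': node 3→4
i=6 'a': node 4→9
i=7 'a': node 9→10  ** P3@[4:7],P4@[5:7]
i=8 'a': node 10→12 ·f  ** P4@[6:8]
i=9 'c': node 12→2 ·f  ** P0@[8:9]
i=10 'c': node 2→7 ·f
i=11 'b': node 7→8  ** P2@[10:11]
i=12 'b': node 8→3 ·f
i=13 'c': node 3→7 ·f
i=14 'a': node 7→1 ·f
i=15 'c': node 1→2  ** P0@[14:15]
i=16 'b': node 2→8 ·f  ** P2@[15:16]
i=17 'c': node 8→7 ·f
i=18 'a': node 7→1 ·f
i=19 'c': node 1→2  ** P0@[18:19]
i=20 'c': node 2→7 ·f
i=21 'c': node 7→7 ·f
i=22 'b': node 7→8  ** P2@[21:22]
i=23 'c': node 8→7 ·f
i=24 'a': node 7→1 ·f
i=25 'b': node 1→3 ·f
i=26 'c': node 3→7 ·f
i=27 'a': node 7→1 ·f
i=28 'c': node 1→2  ** P0@[27:28]
i=29 'b': node 2→8 ·f  ** P2@[28:29]
i=30 'b': node 8→3 ·f
i=31 'a': node 3→4
i=32 'a': node 4→9
i=33 'a': node 9→10  ** P3@[30:33],P4@[31:33]
i=34 'c': node 10→2 ·f  ** P0@[33:34]
i=35 'a': node 2→1 ·f
i=36 'b': node 1→3 ·f
i=37 'a': node 3→4
i=38 'c': node 4→5  ** P0@[37:38]
i=39 'a': node 5→6  ** P1@[36:39]
i=40 'b': node 6→3 ·f
i=41 'c': node 3→7 ·f
i=42 'c': node 7→7 ·f
i=43 'a': node 7→1 ·f

Matches: [[1,2],[3,2],[7,3],[7,4],[8,4],[9,0],[11,2],[15,0],[16,2],[19,0],[22,2],[28,0],[29,2],[33,3],[33,4],[34,0],[38,0],[39,1]]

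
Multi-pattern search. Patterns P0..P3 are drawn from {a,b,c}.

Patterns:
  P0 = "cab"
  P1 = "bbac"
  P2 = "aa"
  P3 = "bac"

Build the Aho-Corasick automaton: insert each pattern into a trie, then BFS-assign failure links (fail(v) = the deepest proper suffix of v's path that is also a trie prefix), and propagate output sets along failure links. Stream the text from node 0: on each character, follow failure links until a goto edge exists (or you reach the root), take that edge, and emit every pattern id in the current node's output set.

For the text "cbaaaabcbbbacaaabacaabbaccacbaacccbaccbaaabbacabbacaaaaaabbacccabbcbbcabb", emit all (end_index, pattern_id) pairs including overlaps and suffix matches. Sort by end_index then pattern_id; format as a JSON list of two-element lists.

Build automaton:
Trie nodes:
  n0 'ε': a→8 b→4 c→1
  n1 'c': a→2
  n2 'ca': b→3
  n3 'cab': ·  [P0 ends]
  n4 'b': a→10 b→5
  n5 'bb': a→6
  n6 'bba': c→7
  n7 'bbac': ·  [P1 ends]
  n8 'a': a→9
  n9 'aa': ·  [P2 ends]
  n10 'ba': c→11
  n11 'bac': ·  [P3 ends]

BFS fail/out derivation:
  n1('c'): parent n0 fail=0; on 'c' 0 → fail=0;  out ∅∪∅=∅
  n4('b'): parent n0 fail=0; on 'b' 0 → fail=0;  out ∅∪∅=∅
  n8('a'): parent n0 fail=0; on 'a' 0 → fail=0;  out ∅∪∅=∅
  n2('ca'): parent n1 fail=0; on 'a' 0 → fail=8;  out ∅∪∅=∅
  n5('bb'): parent n4 fail=0; on 'b' 0 → fail=4;  out ∅∪∅=∅
  n9('aa'): parent n8 fail=0; on 'a' 0 → fail=8;  out {2}∪∅={2}
  n10('ba'): parent n4 fail=0; on 'a' 0 → fail=8;  out ∅∪∅=∅
  n3('cab'): parent n2 fail=8; on 'b' 8→0 → fail=4;  out {0}∪∅={0}
  n6('bba'): parent n5 fail=4; on 'a' 4 → fail=10;  out ∅∪∅=∅
  n11('bac'): parent n10 fail=8; on 'c' 8→0 → fail=1;  out {3}∪∅={3}
  n7('bbac'): parent n6 fail=10; on 'c' 10 → fail=11;  out {1}∪{3}={1,3}

Text stream:
[0] read 'c'  n0⇒n1
[1] read 'b'  n1⇒n4 ·f
[2] read 'a'  n4⇒n10
[3] read 'a'  n10⇒n9 ·f  → match P2@[2:3]
[4] read 'a'  n9⇒n9 ·f  → match P2@[3:4]
[5] read 'a'  n9⇒n9 ·f  → match P2@[4:5]
[6] read 'b'  n9⇒n4 ·f
[7] read 'c'  n4⇒n1 ·f
[8] read 'b'  n1⇒n4 ·f
[9] read 'b'  n4⇒n5
[10] read 'b'  n5⇒n5 ·f
[11] read 'a'  n5⇒n6
[12] read 'c'  n6⇒n7  → match P1@[9:12],P3@[10:12]
[13] read 'a'  n7⇒n2 ·f
[14] read 'a'  n2⇒n9 ·f  → match P2@[13:14]
[15] read 'a'  n9⇒n9 ·f  → match P2@[14:15]
[16] read 'b'  n9⇒n4 ·f
[17] read 'a'  n4⇒n10
[18] read 'c'  n10⇒n11  → match P3@[16:18]
[19] read 'a'  n11⇒n2 ·f
[20] read 'a'  n2⇒n9 ·f  → match P2@[19:20]
[21] read 'b'  n9⇒n4 ·f
[22] read 'b'  n4⇒n5
[23] read 'a'  n5⇒n6
[24] read 'c'  n6⇒n7  → match P1@[21:24],P3@[22:24]
[25] read 'c'  n7⇒n1 ·f
[26] read 'a'  n1⇒n2
[27] read 'c'  n2⇒n1 ·f
[28] read 'b'  n1⇒n4 ·f
[29] read 'a'  n4⇒n10
[30] read 'a'  n10⇒n9 ·f  → match P2@[29:30]
[31] read 'c'  n9⇒n1 ·f
[32] read 'c'  n1⇒n1 ·f
[33] read 'c'  n1⇒n1 ·f
[34] read 'b'  n1⇒n4 ·f
[35] read 'a'  n4⇒n10
[36] read 'c'  n10⇒n11  → match P3@[34:36]
[37] read 'c'  n11⇒n1 ·f
[38] read 'b'  n1⇒n4 ·f
[39] read 'a'  n4⇒n10
[40] read 'a'  n10⇒n9 ·f  → match P2@[39:40]
[41] read 'a'  n9⇒n9 ·f  → match P2@[40:41]
[42] read 'b'  n9⇒n4 ·f
[43] read 'b'  n4⇒n5
[44] read 'a'  n5⇒n6
[45] read 'c'  n6⇒n7  → match P1@[42:45],P3@[43:45]
[46] read 'a'  n7⇒n2 ·f
[47] read 'b'  n2⇒n3  → match P0@[45:47]
[48] read 'b'  n3⇒n5 ·f
[49] read 'a'  n5⇒n6
[50] read 'c'  n6⇒n7  → match P1@[47:50],P3@[48:50]
[51] read 'a'  n7⇒n2 ·f
[52] read 'a'  n2⇒n9 ·f  → match P2@[51:52]
[53] read 'a'  n9⇒n9 ·f  → match P2@[52:53]
[54] read 'a'  n9⇒n9 ·f  → match P2@[53:54]
[55] read 'a'  n9⇒n9 ·f  → match P2@[54:55]
[56] read 'a'  n9⇒n9 ·f  → match P2@[55:56]
[57] read 'b'  n9⇒n4 ·f
[58] read 'b'  n4⇒n5
[59] read 'a'  n5⇒n6
[60] read 'c'  n6⇒n7  → match P1@[57:60],P3@[58:60]
[61] read 'c'  n7⇒n1 ·f
[62] read 'c'  n1⇒n1 ·f
[63] read 'a'  n1⇒n2
[64] read 'b'  n2⇒n3  → match P0@[62:64]
[65] read 'b'  n3⇒n5 ·f
[66] read 'c'  n5⇒n1 ·f
[67] read 'b'  n1⇒n4 ·f
[68] read 'b'  n4⇒n5
[69] read 'c'  n5⇒n1 ·f
[70] read 'a'  n1⇒n2
[71] read 'b'  n2⇒n3  → match P0@[69:71]
[72] read 'b'  n3⇒n5 ·f

Result: [[3,2],[4,2],[5,2],[12,1],[12,3],[14,2],[15,2],[18,3],[20,2],[24,1],[24,3],[30,2],[36,3],[40,2],[41,2],[45,1],[45,3],[47,0],[50,1],[50,3],[52,2],[53,2],[54,2],[55,2],[56,2],[60,1],[60,3],[64,0],[71,0]]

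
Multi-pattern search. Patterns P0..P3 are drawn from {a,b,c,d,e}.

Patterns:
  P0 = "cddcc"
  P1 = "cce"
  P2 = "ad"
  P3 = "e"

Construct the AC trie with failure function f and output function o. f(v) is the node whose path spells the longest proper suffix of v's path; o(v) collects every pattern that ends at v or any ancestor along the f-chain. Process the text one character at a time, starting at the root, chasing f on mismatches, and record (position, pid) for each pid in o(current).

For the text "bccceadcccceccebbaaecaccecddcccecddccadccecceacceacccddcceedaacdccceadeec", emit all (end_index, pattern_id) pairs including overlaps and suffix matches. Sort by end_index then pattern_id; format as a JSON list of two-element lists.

Construct AC machine:
Trie (insert patterns):
  n0 'ε': a→8 c→1 e→10
  n1 'c': c→6 d→2
  n2 'cd': d→3
  n3 'cdd': c→4
  n4 'cddc': c→5
  n5 'cddcc': ·  ←P0
  n6 'cc': e→7
  n7 'cce': ·  ←P1
  n8 'a': d→9
  n9 'ad': ·  ←P2
  n10 'e': ·  ←P3

BFS fail/out derivation:
  fail(1) 'c': from fail(0)=0 chase 'c': 0 ⇒ 0;  out=∅∪out(0)=∅
  fail(8) 'a': from fail(0)=0 chase 'a': 0 ⇒ 0;  out=∅∪out(0)=∅
  fail(10) 'e': from fail(0)=0 chase 'e': 0 ⇒ 0;  out={3}∪out(0)={3}
  fail(2) 'cd': from fail(1)=0 chase 'd': 0 ⇒ 0;  out=∅∪out(0)=∅
  fail(6) 'cc': from fail(1)=0 chase 'c': 0 ⇒ 1;  out=∅∪out(1)=∅
  fail(9) 'ad': from fail(8)=0 chase 'd': 0 ⇒ 0;  out={2}∪out(0)={2}
  fail(3) 'cdd': from fail(2)=0 chase 'd': 0 ⇒ 0;  out=∅∪out(0)=∅
  fail(7) 'cce': from fail(6)=1 chase 'e': 1→0 ⇒ 10;  out={1}∪out(10)={1,3}
  fail(4) 'cddc': from fail(3)=0 chase 'c': 0 ⇒ 1;  out=∅∪out(1)=∅
  fail(5) 'cddcc': from fail(4)=1 chase 'c': 1 ⇒ 6;  out={0}∪out(6)={0}

Scan:
i=0 'b': node 0→0
i=1 'c': node 0→1
i=2 'c': node 1→6
i=3 'c': node 6→6 (fail-walked)
i=4 'e': node 6→7  ** P1@[2:4],P3@[4:4]
i=5 'a': node 7→8 (fail-walked)
i=6 'd': node 8→9  ** P2@[5:6]
i=7 'c': node 9→1 (fail-walked)
i=8 'c': node 1→6
i=9 'c': node 6→6 (fail-walked)
i=10 'c': node 6→6 (fail-walked)
i=11 'e': node 6→7  ** P1@[9:11],P3@[11:11]
i=12 'c': node 7→1 (fail-walked)
i=13 'c': node 1→6
i=14 'e': node 6→7  ** P1@[12:14],P3@[14:14]
i=15 'b': node 7→0 (fail-walked)
i=16 'b': node 0→0
i=17 'a': node 0→8
i=18 'a': node 8→8 (fail-walked)
i=19 'e': node 8→10 (fail-walked)  ** P3@[19:19]
i=20 'c': node 10→1 (fail-walked)
i=21 'a': node 1→8 (fail-walked)
i=22 'c': node 8→1 (fail-walked)
i=23 'c': node 1→6
i=24 'e': node 6→7  ** P1@[22:24],P3@[24:24]
i=25 'c': node 7→1 (fail-walked)
i=26 'd': node 1→2
i=27 'd': node 2→3
i=28 'c': node 3→4
i=29 'c': node 4→5  ** P0@[25:29]
i=30 'c': node 5→6 (fail-walked)
i=31 'e': node 6→7  ** P1@[29:31],P3@[31:31]
i=32 'c': node 7→1 (fail-walked)
i=33 'd': node 1→2
i=34 'd': node 2→3
i=35 'c': node 3→4
i=36 'c': node 4→5  ** P0@[32:36]
i=37 'a': node 5→8 (fail-walked)
i=38 'd': node 8→9  ** P2@[37:38]
i=39 'c': node 9→1 (fail-walked)
i=40 'c': node 1→6
i=41 'e': node 6→7  ** P1@[39:41],P3@[41:41]
i=42 'c': node 7→1 (fail-walked)
i=43 'c': node 1→6
i=44 'e': node 6→7  ** P1@[42:44],P3@[44:44]
i=45 'a': node 7→8 (fail-walked)
i=46 'c': node 8→1 (fail-walked)
i=47 'c': node 1→6
i=48 'e': node 6→7  ** P1@[46:48],P3@[48:48]
i=49 'a': node 7→8 (fail-walked)
i=50 'c': node 8→1 (fail-walked)
i=51 'c': node 1→6
i=52 'c': node 6→6 (fail-walked)
i=53 'd': node 6→2 (fail-walked)
i=54 'd': node 2→3
i=55 'c': node 3→4
i=56 'c': node 4→5  ** P0@[52:56]
i=57 'e': node 5→7 (fail-walked)  ** P1@[55:57],P3@[57:57]
i=58 'e': node 7→10 (fail-walked)  ** P3@[58:58]
i=59 'd': node 10→0 (fail-walked)
i=60 'a': node 0→8
i=61 'a': node 8→8 (fail-walked)
i=62 'c': node 8→1 (fail-walked)
i=63 'd': node 1→2
i=64 'c': node 2→1 (fail-walked)
i=65 'c': node 1→6
i=66 'c': node 6→6 (fail-walked)
i=67 'e': node 6→7  ** P1@[65:67],P3@[67:67]
i=68 'a': node 7→8 (fail-walked)
i=69 'd': node 8→9  ** P2@[68:69]
i=70 'e': node 9→10 (fail-walked)  ** P3@[70:70]
i=71 'e': node 10→10 (fail-walked)  ** P3@[71:71]
i=72 'c': node 10→1 (fail-walked)

Result: [[4,1],[4,3],[6,2],[11,1],[11,3],[14,1],[14,3],[19,3],[24,1],[24,3],[29,0],[31,1],[31,3],[36,0],[38,2],[41,1],[41,3],[44,1],[44,3],[48,1],[48,3],[56,0],[57,1],[57,3],[58,3],[67,1],[67,3],[69,2],[70,3],[71,3]]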